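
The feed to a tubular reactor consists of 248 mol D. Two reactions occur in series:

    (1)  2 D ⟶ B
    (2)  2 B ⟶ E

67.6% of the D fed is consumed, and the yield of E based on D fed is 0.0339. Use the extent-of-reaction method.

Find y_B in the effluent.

0.43

Conversion of D: D consumed = 2ξ₁ = 0.676 × 248 → ξ₁ = 83.82 mol.
Yield of E: 1ξ₂ / 248 = 0.0339 → ξ₂ = 8.407 mol.
Outlet amounts (n = n₀ + Σ ν·ξ):
  D: 248 − 2(83.82) = 80.35
  B: 0 + 1(83.82) − 2(8.407) = 67.01
  E: 0 + 1(8.407) = 8.407
Total out = 155.8 mol; y_B = 67.01 / 155.8 = 0.4302.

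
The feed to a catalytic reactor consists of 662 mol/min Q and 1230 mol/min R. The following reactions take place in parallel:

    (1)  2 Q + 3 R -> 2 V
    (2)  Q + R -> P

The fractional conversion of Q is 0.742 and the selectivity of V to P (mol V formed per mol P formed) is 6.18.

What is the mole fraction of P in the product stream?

Conversion of Q: Q consumed = 0.742 × 662 = 491.2 mol/min = 2ξ₁ + 1ξ₂.
Selectivity: 2ξ₁ / (1ξ₂) = 6.18 → ξ₁ = 3.09 ξ₂.
Substitute: (2·3.09 + 1) ξ₂ = 491.2 → ξ₂ = 68.41 mol/min, ξ₁ = 211.4 mol/min.
Outlet amounts (n = n₀ + Σ ν·ξ):
  Q: 662 − 2(211.4) − 1(68.41) = 170.8
  R: 1230 − 3(211.4) − 1(68.41) = 527.4
  V: 0 + 2(211.4) = 422.8
  P: 0 + 1(68.41) = 68.41
Total out = 1189 mol/min; y_P = 68.41 / 1189 = 0.05752.

0.0575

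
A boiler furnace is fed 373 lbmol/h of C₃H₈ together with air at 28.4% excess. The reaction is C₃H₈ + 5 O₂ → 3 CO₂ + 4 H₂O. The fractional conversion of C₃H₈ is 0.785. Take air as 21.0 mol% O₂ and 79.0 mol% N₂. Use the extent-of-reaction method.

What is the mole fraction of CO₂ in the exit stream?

Stoichiometric O₂ = 5 × 373 = 1865 lbmol/h; O₂ fed = 1865 × 1.284 = 2395 lbmol/h.
N₂ fed = 2395 × 79/21 = 9008 lbmol/h.
Fuel reacted = 0.785 × 373 → ξ = 292.8 lbmol/h.
Outlet (n = n₀ + ν ξ):
  C₃H₈: 373 − 1(292.8) = 80.19
  O₂: 2395 − 5(292.8) = 930.6
  N₂: 9008 (inert)
  CO₂: 0 + 3(292.8) = 878.4
  H₂O: 0 + 4(292.8) = 1171
Total out = 12070 lbmol/h; y_CO₂ = 878.4 / 12070 = 0.07278.

0.0728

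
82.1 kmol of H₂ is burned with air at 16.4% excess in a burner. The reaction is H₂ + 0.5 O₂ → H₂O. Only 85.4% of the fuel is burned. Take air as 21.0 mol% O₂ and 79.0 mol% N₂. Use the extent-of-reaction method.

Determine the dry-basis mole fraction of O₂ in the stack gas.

0.0622

Stoichiometric O₂ = 0.5 × 82.1 = 41.05 kmol; O₂ fed = 41.05 × 1.164 = 47.78 kmol.
N₂ fed = 47.78 × 79/21 = 179.8 kmol.
Fuel reacted = 0.854 × 82.1 → ξ = 70.11 kmol.
Outlet (n = n₀ + ν ξ):
  H₂: 82.1 − 1(70.11) = 11.99
  O₂: 47.78 − 0.5(70.11) = 12.73
  N₂: 179.8 (inert)
  H₂O: 0 + 1(70.11) = 70.11
Dry total = 204.5 kmol; y_O₂ (dry) = 12.73 / 204.5 = 0.06224.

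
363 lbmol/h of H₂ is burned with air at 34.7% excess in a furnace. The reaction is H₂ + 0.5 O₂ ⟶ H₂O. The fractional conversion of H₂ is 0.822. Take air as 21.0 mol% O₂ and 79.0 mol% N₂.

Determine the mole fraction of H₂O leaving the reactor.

Stoichiometric O₂ = 0.5 × 363 = 181.5 lbmol/h; O₂ fed = 181.5 × 1.347 = 244.5 lbmol/h.
N₂ fed = 244.5 × 79/21 = 919.7 lbmol/h.
Fuel reacted = 0.822 × 363 → ξ = 298.4 lbmol/h.
Outlet (n = n₀ + ν ξ):
  H₂: 363 − 1(298.4) = 64.61
  O₂: 244.5 − 0.5(298.4) = 95.29
  N₂: 919.7 (inert)
  H₂O: 0 + 1(298.4) = 298.4
Total out = 1378 lbmol/h; y_H₂O = 298.4 / 1378 = 0.2165.

0.217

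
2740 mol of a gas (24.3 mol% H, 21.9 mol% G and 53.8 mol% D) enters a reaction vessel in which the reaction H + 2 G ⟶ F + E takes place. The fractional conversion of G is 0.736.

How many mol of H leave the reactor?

G reacted = 0.736 × 600.1 = 441.6 mol; ν_G = −2, so ξ = 441.6/2 = 220.8 mol.
Outlet amounts (n = n₀ + ν ξ):
  H: 665.8 − 1(220.8) = 445
  G: 600.1 − 2(220.8) = 158.4
  F: 0 + 1(220.8) = 220.8
  E: 0 + 1(220.8) = 220.8
  D: 1474 (inert)

445 mol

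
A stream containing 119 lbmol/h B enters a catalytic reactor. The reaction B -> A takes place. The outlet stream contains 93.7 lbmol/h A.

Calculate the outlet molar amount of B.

25.3 lbmol/h

For A: n = n₀ + 1ξ → 93.7 = 0 + 1ξ, giving ξ = 93.7 lbmol/h.
Outlet amounts (n = n₀ + ν ξ):
  B: 119 − 1(93.7) = 25.3
  A: 0 + 1(93.7) = 93.7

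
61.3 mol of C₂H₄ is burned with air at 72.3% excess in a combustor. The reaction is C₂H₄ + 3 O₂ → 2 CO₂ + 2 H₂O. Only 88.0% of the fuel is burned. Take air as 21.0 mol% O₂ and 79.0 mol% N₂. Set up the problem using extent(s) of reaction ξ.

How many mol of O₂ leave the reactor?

155 mol

Stoichiometric O₂ = 3 × 61.3 = 183.9 mol; O₂ fed = 183.9 × 1.723 = 316.9 mol.
N₂ fed = 316.9 × 79/21 = 1192 mol.
Fuel reacted = 0.88 × 61.3 → ξ = 53.94 mol.
Outlet (n = n₀ + ν ξ):
  C₂H₄: 61.3 − 1(53.94) = 7.356
  O₂: 316.9 − 3(53.94) = 155
  N₂: 1192 (inert)
  CO₂: 0 + 2(53.94) = 107.9
  H₂O: 0 + 2(53.94) = 107.9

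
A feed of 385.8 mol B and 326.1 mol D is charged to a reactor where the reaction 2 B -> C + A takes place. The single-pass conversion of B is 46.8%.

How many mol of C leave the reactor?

90.3 mol

B reacted = 0.468 × 385.8 = 180.6 mol; ν_B = −2, so ξ = 180.6/2 = 90.28 mol.
Outlet amounts (n = n₀ + ν ξ):
  B: 385.8 − 2(90.28) = 205.2
  C: 0 + 1(90.28) = 90.28
  A: 0 + 1(90.28) = 90.28
  D: 326.1 (inert)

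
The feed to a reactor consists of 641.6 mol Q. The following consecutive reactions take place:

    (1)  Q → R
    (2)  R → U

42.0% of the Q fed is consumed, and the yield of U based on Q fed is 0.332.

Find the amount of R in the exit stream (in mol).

Conversion of Q: Q consumed = 1ξ₁ = 0.42 × 641.6 → ξ₁ = 269.5 mol.
Yield of U: 1ξ₂ / 641.6 = 0.332 → ξ₂ = 213 mol.
Outlet amounts (n = n₀ + Σ ν·ξ):
  Q: 641.6 − 1(269.5) = 372.1
  R: 0 + 1(269.5) − 1(213) = 56.46
  U: 0 + 1(213) = 213

56.5 mol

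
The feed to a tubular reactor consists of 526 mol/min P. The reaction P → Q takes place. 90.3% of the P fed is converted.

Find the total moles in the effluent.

P reacted = 0.903 × 526 = 475 mol/min; ν_P = −1, so ξ = 475/1 = 475 mol/min.
Outlet amounts (n = n₀ + ν ξ):
  P: 526 − 1(475) = 51.02
  Q: 0 + 1(475) = 475
Total out = 51.02 + 475 = 526 mol/min.

526 mol/min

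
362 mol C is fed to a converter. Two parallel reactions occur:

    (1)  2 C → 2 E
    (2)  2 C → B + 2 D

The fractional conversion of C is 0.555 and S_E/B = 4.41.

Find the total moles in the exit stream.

393 mol

Conversion of C: C consumed = 0.555 × 362 = 200.9 mol = 2ξ₁ + 2ξ₂.
Selectivity: 2ξ₁ / (1ξ₂) = 4.41 → ξ₁ = 2.205 ξ₂.
Substitute: (2·2.205 + 2) ξ₂ = 200.9 → ξ₂ = 31.34 mol, ξ₁ = 69.11 mol.
Outlet amounts (n = n₀ + Σ ν·ξ):
  C: 362 − 2(69.11) − 2(31.34) = 161.1
  E: 0 + 2(69.11) = 138.2
  B: 0 + 1(31.34) = 31.34
  D: 0 + 2(31.34) = 62.69
Total out = 161.1 + 138.2 + 31.34 + 62.69 = 393.3 mol.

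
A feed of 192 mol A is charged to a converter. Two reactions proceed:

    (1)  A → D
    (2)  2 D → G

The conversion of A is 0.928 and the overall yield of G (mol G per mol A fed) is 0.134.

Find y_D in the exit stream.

0.762

Conversion of A: A consumed = 1ξ₁ = 0.928 × 192 → ξ₁ = 178.2 mol.
Yield of G: 1ξ₂ / 192 = 0.134 → ξ₂ = 25.73 mol.
Outlet amounts (n = n₀ + Σ ν·ξ):
  A: 192 − 1(178.2) = 13.82
  D: 0 + 1(178.2) − 2(25.73) = 126.7
  G: 0 + 1(25.73) = 25.73
Total out = 166.3 mol; y_D = 126.7 / 166.3 = 0.7621.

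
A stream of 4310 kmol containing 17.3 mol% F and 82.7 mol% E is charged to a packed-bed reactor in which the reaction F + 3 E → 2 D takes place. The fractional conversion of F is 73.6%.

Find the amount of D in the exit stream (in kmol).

1100 kmol

F reacted = 0.736 × 745.6 = 548.8 kmol; ν_F = −1, so ξ = 548.8/1 = 548.8 kmol.
Outlet amounts (n = n₀ + ν ξ):
  F: 745.6 − 1(548.8) = 196.8
  E: 3564 − 3(548.8) = 1918
  D: 0 + 2(548.8) = 1098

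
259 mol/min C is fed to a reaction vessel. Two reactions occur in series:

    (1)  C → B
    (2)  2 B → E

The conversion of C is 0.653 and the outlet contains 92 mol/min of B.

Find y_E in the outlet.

Conversion of C: C consumed = 1ξ₁ = 0.653 × 259 → ξ₁ = 169.1 mol/min.
B balance: n_B = 0 + 1ξ₁ − 2ξ₂ = 92 → ξ₂ = (1·169.1 − 92)/2 = 38.56 mol/min.
Outlet amounts (n = n₀ + Σ ν·ξ):
  C: 259 − 1(169.1) = 89.87
  B: 0 + 1(169.1) − 2(38.56) = 92
  E: 0 + 1(38.56) = 38.56
Total out = 220.4 mol/min; y_E = 38.56 / 220.4 = 0.1749.

0.175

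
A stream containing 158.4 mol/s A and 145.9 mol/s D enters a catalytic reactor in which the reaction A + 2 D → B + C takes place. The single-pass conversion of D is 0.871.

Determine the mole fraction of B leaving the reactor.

D reacted = 0.871 × 145.9 = 127.1 mol/s; ν_D = −2, so ξ = 127.1/2 = 63.54 mol/s.
Outlet amounts (n = n₀ + ν ξ):
  A: 158.4 − 1(63.54) = 94.86
  D: 145.9 − 2(63.54) = 18.82
  B: 0 + 1(63.54) = 63.54
  C: 0 + 1(63.54) = 63.54
Total out = 240.8 mol/s; y_B = 63.54 / 240.8 = 0.2639.

0.264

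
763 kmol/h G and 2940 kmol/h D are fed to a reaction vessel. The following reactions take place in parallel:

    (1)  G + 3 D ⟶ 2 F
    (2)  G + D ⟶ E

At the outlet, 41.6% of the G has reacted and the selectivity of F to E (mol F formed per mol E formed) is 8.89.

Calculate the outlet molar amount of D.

Conversion of G: G consumed = 0.416 × 763 = 317.4 kmol/h = 1ξ₁ + 1ξ₂.
Selectivity: 2ξ₁ / (1ξ₂) = 8.89 → ξ₁ = 4.445 ξ₂.
Substitute: (1·4.445 + 1) ξ₂ = 317.4 → ξ₂ = 58.29 kmol/h, ξ₁ = 259.1 kmol/h.
Outlet amounts (n = n₀ + Σ ν·ξ):
  G: 763 − 1(259.1) − 1(58.29) = 445.6
  D: 2940 − 3(259.1) − 1(58.29) = 2104
  F: 0 + 2(259.1) = 518.2
  E: 0 + 1(58.29) = 58.29

2100 kmol/h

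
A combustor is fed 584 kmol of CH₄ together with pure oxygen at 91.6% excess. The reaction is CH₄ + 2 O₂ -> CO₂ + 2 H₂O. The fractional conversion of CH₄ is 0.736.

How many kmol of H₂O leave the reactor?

Stoichiometric O₂ = 2 × 584 = 1168 kmol; O₂ fed = 1168 × 1.916 = 2238 kmol.
Fuel reacted = 0.736 × 584 → ξ = 429.8 kmol.
Outlet (n = n₀ + ν ξ):
  CH₄: 584 − 1(429.8) = 154.2
  O₂: 2238 − 2(429.8) = 1378
  CO₂: 0 + 1(429.8) = 429.8
  H₂O: 0 + 2(429.8) = 859.6

860 kmol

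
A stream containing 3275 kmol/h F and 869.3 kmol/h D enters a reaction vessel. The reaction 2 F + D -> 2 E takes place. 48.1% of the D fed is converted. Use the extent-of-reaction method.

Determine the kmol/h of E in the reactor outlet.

D reacted = 0.481 × 869.3 = 418.1 kmol/h; ν_D = −1, so ξ = 418.1/1 = 418.1 kmol/h.
Outlet amounts (n = n₀ + ν ξ):
  F: 3275 − 2(418.1) = 2439
  D: 869.3 − 1(418.1) = 451.2
  E: 0 + 2(418.1) = 836.3

836 kmol/h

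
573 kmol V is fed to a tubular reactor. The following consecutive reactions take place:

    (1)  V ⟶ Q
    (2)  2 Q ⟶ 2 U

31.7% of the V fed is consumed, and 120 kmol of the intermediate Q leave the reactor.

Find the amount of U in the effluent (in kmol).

61.6 kmol

Conversion of V: V consumed = 1ξ₁ = 0.317 × 573 → ξ₁ = 181.6 kmol.
Q balance: n_Q = 0 + 1ξ₁ − 2ξ₂ = 120 → ξ₂ = (1·181.6 − 120)/2 = 30.82 kmol.
Outlet amounts (n = n₀ + Σ ν·ξ):
  V: 573 − 1(181.6) = 391.4
  Q: 0 + 1(181.6) − 2(30.82) = 120
  U: 0 + 2(30.82) = 61.64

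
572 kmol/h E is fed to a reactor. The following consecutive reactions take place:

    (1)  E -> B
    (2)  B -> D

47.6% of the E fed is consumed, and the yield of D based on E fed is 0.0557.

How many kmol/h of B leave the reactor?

Conversion of E: E consumed = 1ξ₁ = 0.476 × 572 → ξ₁ = 272.3 kmol/h.
Yield of D: 1ξ₂ / 572 = 0.0557 → ξ₂ = 31.86 kmol/h.
Outlet amounts (n = n₀ + Σ ν·ξ):
  E: 572 − 1(272.3) = 299.7
  B: 0 + 1(272.3) − 1(31.86) = 240.4
  D: 0 + 1(31.86) = 31.86

240 kmol/h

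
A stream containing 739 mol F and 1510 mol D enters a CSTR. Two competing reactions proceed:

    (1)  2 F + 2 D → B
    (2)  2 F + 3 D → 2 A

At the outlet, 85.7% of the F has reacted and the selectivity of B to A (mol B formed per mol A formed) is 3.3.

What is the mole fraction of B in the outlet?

Conversion of F: F consumed = 0.857 × 739 = 633.3 mol = 2ξ₁ + 2ξ₂.
Selectivity: 1ξ₁ / (2ξ₂) = 3.3 → ξ₁ = 6.6 ξ₂.
Substitute: (2·6.6 + 2) ξ₂ = 633.3 → ξ₂ = 41.67 mol, ξ₁ = 275 mol.
Outlet amounts (n = n₀ + Σ ν·ξ):
  F: 739 − 2(275) − 2(41.67) = 105.7
  D: 1510 − 2(275) − 3(41.67) = 835
  B: 0 + 1(275) = 275
  A: 0 + 2(41.67) = 83.33
Total out = 1299 mol; y_B = 275 / 1299 = 0.2117.

0.212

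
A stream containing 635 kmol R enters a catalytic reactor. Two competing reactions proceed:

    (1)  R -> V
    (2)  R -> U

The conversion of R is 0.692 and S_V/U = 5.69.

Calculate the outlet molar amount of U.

Conversion of R: R consumed = 0.692 × 635 = 439.4 kmol = 1ξ₁ + 1ξ₂.
Selectivity: 1ξ₁ / (1ξ₂) = 5.69 → ξ₁ = 5.69 ξ₂.
Substitute: (1·5.69 + 1) ξ₂ = 439.4 → ξ₂ = 65.68 kmol, ξ₁ = 373.7 kmol.
Outlet amounts (n = n₀ + Σ ν·ξ):
  R: 635 − 1(373.7) − 1(65.68) = 195.6
  V: 0 + 1(373.7) = 373.7
  U: 0 + 1(65.68) = 65.68

65.7 kmol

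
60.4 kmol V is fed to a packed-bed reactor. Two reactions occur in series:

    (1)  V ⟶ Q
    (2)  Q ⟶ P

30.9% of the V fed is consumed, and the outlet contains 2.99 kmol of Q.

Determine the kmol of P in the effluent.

15.7 kmol

Conversion of V: V consumed = 1ξ₁ = 0.309 × 60.4 → ξ₁ = 18.66 kmol.
Q balance: n_Q = 0 + 1ξ₁ − 1ξ₂ = 2.99 → ξ₂ = (1·18.66 − 2.99)/1 = 15.67 kmol.
Outlet amounts (n = n₀ + Σ ν·ξ):
  V: 60.4 − 1(18.66) = 41.74
  Q: 0 + 1(18.66) − 1(15.67) = 2.99
  P: 0 + 1(15.67) = 15.67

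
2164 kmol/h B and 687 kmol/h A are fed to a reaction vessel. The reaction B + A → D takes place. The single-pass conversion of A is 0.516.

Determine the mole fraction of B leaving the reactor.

A reacted = 0.516 × 687 = 354.5 kmol/h; ν_A = −1, so ξ = 354.5/1 = 354.5 kmol/h.
Outlet amounts (n = n₀ + ν ξ):
  B: 2164 − 1(354.5) = 1810
  A: 687 − 1(354.5) = 332.5
  D: 0 + 1(354.5) = 354.5
Total out = 2497 kmol/h; y_B = 1810 / 2497 = 0.7248.

0.725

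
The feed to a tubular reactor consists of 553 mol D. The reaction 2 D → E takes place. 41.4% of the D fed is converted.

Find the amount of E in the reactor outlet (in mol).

D reacted = 0.414 × 553 = 228.9 mol; ν_D = −2, so ξ = 228.9/2 = 114.5 mol.
Outlet amounts (n = n₀ + ν ξ):
  D: 553 − 2(114.5) = 324.1
  E: 0 + 1(114.5) = 114.5

114 mol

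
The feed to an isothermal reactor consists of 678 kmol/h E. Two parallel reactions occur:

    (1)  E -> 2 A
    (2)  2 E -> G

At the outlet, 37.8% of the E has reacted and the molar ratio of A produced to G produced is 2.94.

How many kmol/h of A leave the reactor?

217 kmol/h

Conversion of E: E consumed = 0.378 × 678 = 256.3 kmol/h = 1ξ₁ + 2ξ₂.
Selectivity: 2ξ₁ / (1ξ₂) = 2.94 → ξ₁ = 1.47 ξ₂.
Substitute: (1·1.47 + 2) ξ₂ = 256.3 → ξ₂ = 73.86 kmol/h, ξ₁ = 108.6 kmol/h.
Outlet amounts (n = n₀ + Σ ν·ξ):
  E: 678 − 1(108.6) − 2(73.86) = 421.7
  A: 0 + 2(108.6) = 217.1
  G: 0 + 1(73.86) = 73.86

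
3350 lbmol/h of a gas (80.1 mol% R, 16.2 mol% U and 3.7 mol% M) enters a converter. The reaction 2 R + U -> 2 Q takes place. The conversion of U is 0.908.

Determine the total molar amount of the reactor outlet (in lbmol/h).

2860 lbmol/h

U reacted = 0.908 × 542.7 = 492.8 lbmol/h; ν_U = −1, so ξ = 492.8/1 = 492.8 lbmol/h.
Outlet amounts (n = n₀ + ν ξ):
  R: 2683 − 2(492.8) = 1698
  U: 542.7 − 1(492.8) = 49.93
  Q: 0 + 2(492.8) = 985.5
  M: 124 (inert)
Total out = 1698 + 49.93 + 985.5 + 124 = 2857 lbmol/h.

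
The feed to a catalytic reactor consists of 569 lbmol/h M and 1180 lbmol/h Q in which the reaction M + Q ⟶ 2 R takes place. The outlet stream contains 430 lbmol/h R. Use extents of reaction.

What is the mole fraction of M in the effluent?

For R: n = n₀ + 2ξ → 430 = 0 + 2ξ, giving ξ = 215 lbmol/h.
Outlet amounts (n = n₀ + ν ξ):
  M: 569 − 1(215) = 354
  Q: 1180 − 1(215) = 965
  R: 0 + 2(215) = 430
Total out = 1749 lbmol/h; y_M = 354 / 1749 = 0.2024.

0.202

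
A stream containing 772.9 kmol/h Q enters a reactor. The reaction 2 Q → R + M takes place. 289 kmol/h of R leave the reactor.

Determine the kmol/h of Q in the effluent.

For R: n = n₀ + 1ξ → 289 = 0 + 1ξ, giving ξ = 289 kmol/h.
Outlet amounts (n = n₀ + ν ξ):
  Q: 772.9 − 2(289) = 194.9
  R: 0 + 1(289) = 289
  M: 0 + 1(289) = 289

195 kmol/h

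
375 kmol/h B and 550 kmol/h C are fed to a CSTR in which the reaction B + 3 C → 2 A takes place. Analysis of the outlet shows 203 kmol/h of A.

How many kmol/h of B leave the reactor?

274 kmol/h

For A: n = n₀ + 2ξ → 203 = 0 + 2ξ, giving ξ = 101.5 kmol/h.
Outlet amounts (n = n₀ + ν ξ):
  B: 375 − 1(101.5) = 273.5
  C: 550 − 3(101.5) = 245.5
  A: 0 + 2(101.5) = 203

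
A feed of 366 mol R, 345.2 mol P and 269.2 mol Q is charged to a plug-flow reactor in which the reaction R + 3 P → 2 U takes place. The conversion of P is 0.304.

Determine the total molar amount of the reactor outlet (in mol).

910 mol

P reacted = 0.304 × 345.2 = 104.9 mol; ν_P = −3, so ξ = 104.9/3 = 34.98 mol.
Outlet amounts (n = n₀ + ν ξ):
  R: 366 − 1(34.98) = 331
  P: 345.2 − 3(34.98) = 240.3
  U: 0 + 2(34.98) = 69.96
  Q: 269.2 (inert)
Total out = 331 + 240.3 + 69.96 + 269.2 = 910.4 mol.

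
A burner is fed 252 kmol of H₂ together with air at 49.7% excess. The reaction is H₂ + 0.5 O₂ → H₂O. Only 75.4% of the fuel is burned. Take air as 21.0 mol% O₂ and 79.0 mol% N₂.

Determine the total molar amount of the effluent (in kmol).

1060 kmol

Stoichiometric O₂ = 0.5 × 252 = 126 kmol; O₂ fed = 126 × 1.497 = 188.6 kmol.
N₂ fed = 188.6 × 79/21 = 709.6 kmol.
Fuel reacted = 0.754 × 252 → ξ = 190 kmol.
Outlet (n = n₀ + ν ξ):
  H₂: 252 − 1(190) = 61.99
  O₂: 188.6 − 0.5(190) = 93.62
  N₂: 709.6 (inert)
  H₂O: 0 + 1(190) = 190
Total out = 61.99 + 93.62 + 709.6 + 190 = 1055 kmol.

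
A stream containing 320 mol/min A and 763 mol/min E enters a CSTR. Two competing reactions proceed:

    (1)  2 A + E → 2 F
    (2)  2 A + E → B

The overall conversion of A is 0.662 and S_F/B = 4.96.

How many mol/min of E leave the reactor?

Conversion of A: A consumed = 0.662 × 320 = 211.8 mol/min = 2ξ₁ + 2ξ₂.
Selectivity: 2ξ₁ / (1ξ₂) = 4.96 → ξ₁ = 2.48 ξ₂.
Substitute: (2·2.48 + 2) ξ₂ = 211.8 → ξ₂ = 30.44 mol/min, ξ₁ = 75.48 mol/min.
Outlet amounts (n = n₀ + Σ ν·ξ):
  A: 320 − 2(75.48) − 2(30.44) = 108.2
  E: 763 − 1(75.48) − 1(30.44) = 657.1
  F: 0 + 2(75.48) = 151
  B: 0 + 1(30.44) = 30.44

657 mol/min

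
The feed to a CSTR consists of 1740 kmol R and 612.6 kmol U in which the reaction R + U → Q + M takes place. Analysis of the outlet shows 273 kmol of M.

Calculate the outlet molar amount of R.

1470 kmol

For M: n = n₀ + 1ξ → 273 = 0 + 1ξ, giving ξ = 273 kmol.
Outlet amounts (n = n₀ + ν ξ):
  R: 1740 − 1(273) = 1467
  U: 612.6 − 1(273) = 339.6
  Q: 0 + 1(273) = 273
  M: 0 + 1(273) = 273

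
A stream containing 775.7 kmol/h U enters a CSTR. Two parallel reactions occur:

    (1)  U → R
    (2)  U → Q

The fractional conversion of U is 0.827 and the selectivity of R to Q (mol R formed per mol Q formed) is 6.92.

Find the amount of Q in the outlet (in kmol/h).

81 kmol/h

Conversion of U: U consumed = 0.827 × 775.7 = 641.5 kmol/h = 1ξ₁ + 1ξ₂.
Selectivity: 1ξ₁ / (1ξ₂) = 6.92 → ξ₁ = 6.92 ξ₂.
Substitute: (1·6.92 + 1) ξ₂ = 641.5 → ξ₂ = 81 kmol/h, ξ₁ = 560.5 kmol/h.
Outlet amounts (n = n₀ + Σ ν·ξ):
  U: 775.7 − 1(560.5) − 1(81) = 134.2
  R: 0 + 1(560.5) = 560.5
  Q: 0 + 1(81) = 81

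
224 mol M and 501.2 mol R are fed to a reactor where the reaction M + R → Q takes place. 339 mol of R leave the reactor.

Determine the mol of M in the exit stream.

61.8 mol

For R: n = n₀ − 1ξ → 339 = 501.2 − 1ξ, giving ξ = 162.2 mol.
Outlet amounts (n = n₀ + ν ξ):
  M: 224 − 1(162.2) = 61.8
  R: 501.2 − 1(162.2) = 339
  Q: 0 + 1(162.2) = 162.2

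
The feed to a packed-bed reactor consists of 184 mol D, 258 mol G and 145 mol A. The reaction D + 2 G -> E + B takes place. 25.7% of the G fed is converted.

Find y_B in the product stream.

0.0599

G reacted = 0.257 × 258 = 66.31 mol; ν_G = −2, so ξ = 66.31/2 = 33.15 mol.
Outlet amounts (n = n₀ + ν ξ):
  D: 184 − 1(33.15) = 150.8
  G: 258 − 2(33.15) = 191.7
  E: 0 + 1(33.15) = 33.15
  B: 0 + 1(33.15) = 33.15
  A: 145 (inert)
Total out = 553.8 mol; y_B = 33.15 / 553.8 = 0.05986.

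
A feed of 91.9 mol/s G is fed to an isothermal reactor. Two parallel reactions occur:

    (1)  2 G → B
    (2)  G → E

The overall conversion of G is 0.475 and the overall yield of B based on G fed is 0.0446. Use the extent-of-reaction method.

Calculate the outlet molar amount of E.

Yield of B: 1ξ₁ / 91.9 = 0.0446 → ξ₁ = 4.099 mol/s.
Conversion of G: 2ξ₁ + 1ξ₂ = 0.475 × 91.9 = 43.65 → ξ₂ = 35.46 mol/s.
Outlet amounts (n = n₀ + Σ ν·ξ):
  G: 91.9 − 2(4.099) − 1(35.46) = 48.25
  B: 0 + 1(4.099) = 4.099
  E: 0 + 1(35.46) = 35.46

35.5 mol/s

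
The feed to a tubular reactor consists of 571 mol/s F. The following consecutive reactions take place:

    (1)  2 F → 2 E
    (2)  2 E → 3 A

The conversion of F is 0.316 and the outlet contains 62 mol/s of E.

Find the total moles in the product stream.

Conversion of F: F consumed = 2ξ₁ = 0.316 × 571 → ξ₁ = 90.22 mol/s.
E balance: n_E = 0 + 2ξ₁ − 2ξ₂ = 62 → ξ₂ = (2·90.22 − 62)/2 = 59.22 mol/s.
Outlet amounts (n = n₀ + Σ ν·ξ):
  F: 571 − 2(90.22) = 390.6
  E: 0 + 2(90.22) − 2(59.22) = 62
  A: 0 + 3(59.22) = 177.7
Total out = 390.6 + 62 + 177.7 = 630.2 mol/s.

630 mol/s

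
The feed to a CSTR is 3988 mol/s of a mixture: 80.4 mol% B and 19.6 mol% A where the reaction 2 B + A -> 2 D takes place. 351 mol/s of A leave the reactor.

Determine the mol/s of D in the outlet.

For A: n = n₀ − 1ξ → 351 = 781.6 − 1ξ, giving ξ = 430.6 mol/s.
Outlet amounts (n = n₀ + ν ξ):
  B: 3206 − 2(430.6) = 2345
  A: 781.6 − 1(430.6) = 351
  D: 0 + 2(430.6) = 861.3

861 mol/s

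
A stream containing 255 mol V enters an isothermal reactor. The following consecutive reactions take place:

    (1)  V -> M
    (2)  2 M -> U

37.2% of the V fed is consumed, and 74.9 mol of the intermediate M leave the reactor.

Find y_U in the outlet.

Conversion of V: V consumed = 1ξ₁ = 0.372 × 255 → ξ₁ = 94.86 mol.
M balance: n_M = 0 + 1ξ₁ − 2ξ₂ = 74.9 → ξ₂ = (1·94.86 − 74.9)/2 = 9.98 mol.
Outlet amounts (n = n₀ + Σ ν·ξ):
  V: 255 − 1(94.86) = 160.1
  M: 0 + 1(94.86) − 2(9.98) = 74.9
  U: 0 + 1(9.98) = 9.98
Total out = 245 mol; y_U = 9.98 / 245 = 0.04073.

0.0407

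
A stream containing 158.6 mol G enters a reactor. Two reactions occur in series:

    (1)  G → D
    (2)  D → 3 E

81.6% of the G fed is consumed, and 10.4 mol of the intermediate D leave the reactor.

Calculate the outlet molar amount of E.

Conversion of G: G consumed = 1ξ₁ = 0.816 × 158.6 → ξ₁ = 129.4 mol.
D balance: n_D = 0 + 1ξ₁ − 1ξ₂ = 10.4 → ξ₂ = (1·129.4 − 10.4)/1 = 119 mol.
Outlet amounts (n = n₀ + Σ ν·ξ):
  G: 158.6 − 1(129.4) = 29.18
  D: 0 + 1(129.4) − 1(119) = 10.4
  E: 0 + 3(119) = 357.1

357 mol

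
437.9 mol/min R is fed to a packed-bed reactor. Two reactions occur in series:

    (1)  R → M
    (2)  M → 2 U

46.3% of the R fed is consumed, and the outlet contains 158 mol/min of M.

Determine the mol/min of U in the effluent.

89.5 mol/min

Conversion of R: R consumed = 1ξ₁ = 0.463 × 437.9 → ξ₁ = 202.7 mol/min.
M balance: n_M = 0 + 1ξ₁ − 1ξ₂ = 158 → ξ₂ = (1·202.7 − 158)/1 = 44.75 mol/min.
Outlet amounts (n = n₀ + Σ ν·ξ):
  R: 437.9 − 1(202.7) = 235.2
  M: 0 + 1(202.7) − 1(44.75) = 158
  U: 0 + 2(44.75) = 89.5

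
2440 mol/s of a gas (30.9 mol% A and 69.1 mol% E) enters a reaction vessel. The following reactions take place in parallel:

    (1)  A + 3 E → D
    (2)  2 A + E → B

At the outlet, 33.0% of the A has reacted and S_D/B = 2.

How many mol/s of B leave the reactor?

62.2 mol/s

Conversion of A: A consumed = 0.33 × 754 = 248.8 mol/s = 1ξ₁ + 2ξ₂.
Selectivity: 1ξ₁ / (1ξ₂) = 2 → ξ₁ = 2 ξ₂.
Substitute: (1·2 + 2) ξ₂ = 248.8 → ξ₂ = 62.2 mol/s, ξ₁ = 124.4 mol/s.
Outlet amounts (n = n₀ + Σ ν·ξ):
  A: 754 − 1(124.4) − 2(62.2) = 505.2
  E: 1686 − 3(124.4) − 1(62.2) = 1251
  D: 0 + 1(124.4) = 124.4
  B: 0 + 1(62.2) = 62.2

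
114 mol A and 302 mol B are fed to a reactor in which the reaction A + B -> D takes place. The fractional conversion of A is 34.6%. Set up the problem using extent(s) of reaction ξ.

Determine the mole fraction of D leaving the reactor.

A reacted = 0.346 × 114 = 39.44 mol; ν_A = −1, so ξ = 39.44/1 = 39.44 mol.
Outlet amounts (n = n₀ + ν ξ):
  A: 114 − 1(39.44) = 74.56
  B: 302 − 1(39.44) = 262.6
  D: 0 + 1(39.44) = 39.44
Total out = 376.6 mol; y_D = 39.44 / 376.6 = 0.1047.

0.105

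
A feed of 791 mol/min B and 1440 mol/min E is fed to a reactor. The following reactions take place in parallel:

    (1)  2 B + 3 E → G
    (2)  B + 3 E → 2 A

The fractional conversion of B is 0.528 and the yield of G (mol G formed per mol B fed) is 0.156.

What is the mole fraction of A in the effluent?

0.245

Yield of G: 1ξ₁ / 791 = 0.156 → ξ₁ = 123.4 mol/min.
Conversion of B: 2ξ₁ + 1ξ₂ = 0.528 × 791 = 417.6 → ξ₂ = 170.9 mol/min.
Outlet amounts (n = n₀ + Σ ν·ξ):
  B: 791 − 2(123.4) − 1(170.9) = 373.4
  E: 1440 − 3(123.4) − 3(170.9) = 557.2
  G: 0 + 1(123.4) = 123.4
  A: 0 + 2(170.9) = 341.7
Total out = 1396 mol/min; y_A = 341.7 / 1396 = 0.2448.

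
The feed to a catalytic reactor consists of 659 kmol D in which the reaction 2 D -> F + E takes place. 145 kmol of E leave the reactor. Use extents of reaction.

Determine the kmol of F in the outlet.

145 kmol

For E: n = n₀ + 1ξ → 145 = 0 + 1ξ, giving ξ = 145 kmol.
Outlet amounts (n = n₀ + ν ξ):
  D: 659 − 2(145) = 369
  F: 0 + 1(145) = 145
  E: 0 + 1(145) = 145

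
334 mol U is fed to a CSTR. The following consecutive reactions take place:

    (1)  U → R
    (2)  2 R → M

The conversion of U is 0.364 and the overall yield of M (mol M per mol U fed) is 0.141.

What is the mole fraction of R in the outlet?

0.0955

Conversion of U: U consumed = 1ξ₁ = 0.364 × 334 → ξ₁ = 121.6 mol.
Yield of M: 1ξ₂ / 334 = 0.141 → ξ₂ = 47.09 mol.
Outlet amounts (n = n₀ + Σ ν·ξ):
  U: 334 − 1(121.6) = 212.4
  R: 0 + 1(121.6) − 2(47.09) = 27.39
  M: 0 + 1(47.09) = 47.09
Total out = 286.9 mol; y_R = 27.39 / 286.9 = 0.09546.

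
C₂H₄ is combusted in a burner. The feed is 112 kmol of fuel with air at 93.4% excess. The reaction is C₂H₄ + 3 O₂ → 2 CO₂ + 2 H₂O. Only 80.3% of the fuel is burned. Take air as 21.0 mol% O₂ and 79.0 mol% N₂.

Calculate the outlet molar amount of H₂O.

180 kmol

Stoichiometric O₂ = 3 × 112 = 336 kmol; O₂ fed = 336 × 1.934 = 649.8 kmol.
N₂ fed = 649.8 × 79/21 = 2445 kmol.
Fuel reacted = 0.803 × 112 → ξ = 89.94 kmol.
Outlet (n = n₀ + ν ξ):
  C₂H₄: 112 − 1(89.94) = 22.06
  O₂: 649.8 − 3(89.94) = 380
  N₂: 2445 (inert)
  CO₂: 0 + 2(89.94) = 179.9
  H₂O: 0 + 2(89.94) = 179.9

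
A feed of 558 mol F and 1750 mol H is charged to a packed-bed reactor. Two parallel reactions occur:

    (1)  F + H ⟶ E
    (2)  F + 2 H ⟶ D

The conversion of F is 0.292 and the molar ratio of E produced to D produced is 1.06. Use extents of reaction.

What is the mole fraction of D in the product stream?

0.0383

Conversion of F: F consumed = 0.292 × 558 = 162.9 mol = 1ξ₁ + 1ξ₂.
Selectivity: 1ξ₁ / (1ξ₂) = 1.06 → ξ₁ = 1.06 ξ₂.
Substitute: (1·1.06 + 1) ξ₂ = 162.9 → ξ₂ = 79.1 mol, ξ₁ = 83.84 mol.
Outlet amounts (n = n₀ + Σ ν·ξ):
  F: 558 − 1(83.84) − 1(79.1) = 395.1
  H: 1750 − 1(83.84) − 2(79.1) = 1508
  E: 0 + 1(83.84) = 83.84
  D: 0 + 1(79.1) = 79.1
Total out = 2066 mol; y_D = 79.1 / 2066 = 0.03828.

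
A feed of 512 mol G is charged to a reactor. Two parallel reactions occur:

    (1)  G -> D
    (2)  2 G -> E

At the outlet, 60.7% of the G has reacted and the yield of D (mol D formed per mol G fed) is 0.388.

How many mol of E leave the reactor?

56.1 mol

Yield of D: 1ξ₁ / 512 = 0.388 → ξ₁ = 198.7 mol.
Conversion of G: 1ξ₁ + 2ξ₂ = 0.607 × 512 = 310.8 → ξ₂ = 56.06 mol.
Outlet amounts (n = n₀ + Σ ν·ξ):
  G: 512 − 1(198.7) − 2(56.06) = 201.2
  D: 0 + 1(198.7) = 198.7
  E: 0 + 1(56.06) = 56.06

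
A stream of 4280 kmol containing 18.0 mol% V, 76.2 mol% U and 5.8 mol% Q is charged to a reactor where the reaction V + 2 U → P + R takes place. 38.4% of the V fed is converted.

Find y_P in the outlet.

0.0743

V reacted = 0.384 × 770.4 = 295.8 kmol; ν_V = −1, so ξ = 295.8/1 = 295.8 kmol.
Outlet amounts (n = n₀ + ν ξ):
  V: 770.4 − 1(295.8) = 474.6
  U: 3261 − 2(295.8) = 2670
  P: 0 + 1(295.8) = 295.8
  R: 0 + 1(295.8) = 295.8
  Q: 248.2 (inert)
Total out = 3984 kmol; y_P = 295.8 / 3984 = 0.07425.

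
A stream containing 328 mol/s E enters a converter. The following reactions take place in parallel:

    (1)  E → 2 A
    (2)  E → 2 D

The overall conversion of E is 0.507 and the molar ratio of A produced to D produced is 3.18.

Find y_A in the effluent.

0.512

Conversion of E: E consumed = 0.507 × 328 = 166.3 mol/s = 1ξ₁ + 1ξ₂.
Selectivity: 2ξ₁ / (2ξ₂) = 3.18 → ξ₁ = 3.18 ξ₂.
Substitute: (1·3.18 + 1) ξ₂ = 166.3 → ξ₂ = 39.78 mol/s, ξ₁ = 126.5 mol/s.
Outlet amounts (n = n₀ + Σ ν·ξ):
  E: 328 − 1(126.5) − 1(39.78) = 161.7
  A: 0 + 2(126.5) = 253
  D: 0 + 2(39.78) = 79.57
Total out = 494.3 mol/s; y_A = 253 / 494.3 = 0.5119.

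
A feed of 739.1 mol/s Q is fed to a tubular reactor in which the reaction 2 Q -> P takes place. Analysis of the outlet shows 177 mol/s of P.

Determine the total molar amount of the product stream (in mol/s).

562 mol/s

For P: n = n₀ + 1ξ → 177 = 0 + 1ξ, giving ξ = 177 mol/s.
Outlet amounts (n = n₀ + ν ξ):
  Q: 739.1 − 2(177) = 385.1
  P: 0 + 1(177) = 177
Total out = 385.1 + 177 = 562.1 mol/s.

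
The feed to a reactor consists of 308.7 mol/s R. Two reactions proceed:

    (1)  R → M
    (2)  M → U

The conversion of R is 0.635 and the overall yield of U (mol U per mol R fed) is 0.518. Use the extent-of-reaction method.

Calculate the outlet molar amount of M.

36.1 mol/s

Conversion of R: R consumed = 1ξ₁ = 0.635 × 308.7 → ξ₁ = 196 mol/s.
Yield of U: 1ξ₂ / 308.7 = 0.518 → ξ₂ = 159.9 mol/s.
Outlet amounts (n = n₀ + Σ ν·ξ):
  R: 308.7 − 1(196) = 112.7
  M: 0 + 1(196) − 1(159.9) = 36.12
  U: 0 + 1(159.9) = 159.9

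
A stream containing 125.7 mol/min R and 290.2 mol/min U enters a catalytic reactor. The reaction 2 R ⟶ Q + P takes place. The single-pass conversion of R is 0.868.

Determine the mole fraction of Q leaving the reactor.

R reacted = 0.868 × 125.7 = 109.1 mol/min; ν_R = −2, so ξ = 109.1/2 = 54.55 mol/min.
Outlet amounts (n = n₀ + ν ξ):
  R: 125.7 − 2(54.55) = 16.59
  Q: 0 + 1(54.55) = 54.55
  P: 0 + 1(54.55) = 54.55
  U: 290.2 (inert)
Total out = 415.9 mol/min; y_Q = 54.55 / 415.9 = 0.1312.

0.131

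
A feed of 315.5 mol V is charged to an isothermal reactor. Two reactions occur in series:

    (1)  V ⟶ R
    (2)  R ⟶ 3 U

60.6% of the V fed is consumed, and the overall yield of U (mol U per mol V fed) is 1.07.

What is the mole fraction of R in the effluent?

0.146

Conversion of V: V consumed = 1ξ₁ = 0.606 × 315.5 → ξ₁ = 191.2 mol.
Yield of U: 3ξ₂ / 315.5 = 1.07 → ξ₂ = 112.5 mol.
Outlet amounts (n = n₀ + Σ ν·ξ):
  V: 315.5 − 1(191.2) = 124.3
  R: 0 + 1(191.2) − 1(112.5) = 78.66
  U: 0 + 3(112.5) = 337.6
Total out = 540.6 mol; y_R = 78.66 / 540.6 = 0.1455.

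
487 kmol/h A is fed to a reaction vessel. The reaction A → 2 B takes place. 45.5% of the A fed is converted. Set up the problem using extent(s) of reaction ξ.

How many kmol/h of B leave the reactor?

443 kmol/h

A reacted = 0.455 × 487 = 221.6 kmol/h; ν_A = −1, so ξ = 221.6/1 = 221.6 kmol/h.
Outlet amounts (n = n₀ + ν ξ):
  A: 487 − 1(221.6) = 265.4
  B: 0 + 2(221.6) = 443.2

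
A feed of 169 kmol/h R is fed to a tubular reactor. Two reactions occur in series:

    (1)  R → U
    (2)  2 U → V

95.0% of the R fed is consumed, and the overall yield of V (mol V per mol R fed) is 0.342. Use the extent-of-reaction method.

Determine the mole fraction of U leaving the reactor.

Conversion of R: R consumed = 1ξ₁ = 0.95 × 169 → ξ₁ = 160.5 kmol/h.
Yield of V: 1ξ₂ / 169 = 0.342 → ξ₂ = 57.8 kmol/h.
Outlet amounts (n = n₀ + Σ ν·ξ):
  R: 169 − 1(160.5) = 8.45
  U: 0 + 1(160.5) − 2(57.8) = 44.95
  V: 0 + 1(57.8) = 57.8
Total out = 111.2 kmol/h; y_U = 44.95 / 111.2 = 0.4043.

0.404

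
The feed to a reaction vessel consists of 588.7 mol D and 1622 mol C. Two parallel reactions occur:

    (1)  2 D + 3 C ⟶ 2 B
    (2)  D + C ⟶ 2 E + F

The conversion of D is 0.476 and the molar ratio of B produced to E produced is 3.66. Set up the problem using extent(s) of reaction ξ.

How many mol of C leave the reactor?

Conversion of D: D consumed = 0.476 × 588.7 = 280.2 mol = 2ξ₁ + 1ξ₂.
Selectivity: 2ξ₁ / (2ξ₂) = 3.66 → ξ₁ = 3.66 ξ₂.
Substitute: (2·3.66 + 1) ξ₂ = 280.2 → ξ₂ = 33.68 mol, ξ₁ = 123.3 mol.
Outlet amounts (n = n₀ + Σ ν·ξ):
  D: 588.7 − 2(123.3) − 1(33.68) = 308.5
  C: 1622 − 3(123.3) − 1(33.68) = 1219
  B: 0 + 2(123.3) = 246.5
  E: 0 + 2(33.68) = 67.36
  F: 0 + 1(33.68) = 33.68

1220 mol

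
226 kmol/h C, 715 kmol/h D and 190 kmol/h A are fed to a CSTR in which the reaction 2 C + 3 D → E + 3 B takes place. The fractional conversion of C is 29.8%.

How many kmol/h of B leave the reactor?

101 kmol/h

C reacted = 0.298 × 226 = 67.35 kmol/h; ν_C = −2, so ξ = 67.35/2 = 33.67 kmol/h.
Outlet amounts (n = n₀ + ν ξ):
  C: 226 − 2(33.67) = 158.7
  D: 715 − 3(33.67) = 614
  E: 0 + 1(33.67) = 33.67
  B: 0 + 3(33.67) = 101
  A: 190 (inert)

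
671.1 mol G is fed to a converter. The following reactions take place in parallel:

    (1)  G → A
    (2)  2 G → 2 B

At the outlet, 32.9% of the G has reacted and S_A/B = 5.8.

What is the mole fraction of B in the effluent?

0.0484

Conversion of G: G consumed = 0.329 × 671.1 = 220.8 mol = 1ξ₁ + 2ξ₂.
Selectivity: 1ξ₁ / (2ξ₂) = 5.8 → ξ₁ = 11.6 ξ₂.
Substitute: (1·11.6 + 2) ξ₂ = 220.8 → ξ₂ = 16.23 mol, ξ₁ = 188.3 mol.
Outlet amounts (n = n₀ + Σ ν·ξ):
  G: 671.1 − 1(188.3) − 2(16.23) = 450.3
  A: 0 + 1(188.3) = 188.3
  B: 0 + 2(16.23) = 32.47
Total out = 671.1 mol; y_B = 32.47 / 671.1 = 0.04838.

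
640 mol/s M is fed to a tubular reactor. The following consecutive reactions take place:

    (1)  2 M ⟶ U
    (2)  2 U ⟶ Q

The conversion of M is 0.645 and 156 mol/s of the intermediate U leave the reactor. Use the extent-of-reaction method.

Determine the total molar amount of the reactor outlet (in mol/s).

Conversion of M: M consumed = 2ξ₁ = 0.645 × 640 → ξ₁ = 206.4 mol/s.
U balance: n_U = 0 + 1ξ₁ − 2ξ₂ = 156 → ξ₂ = (1·206.4 − 156)/2 = 25.2 mol/s.
Outlet amounts (n = n₀ + Σ ν·ξ):
  M: 640 − 2(206.4) = 227.2
  U: 0 + 1(206.4) − 2(25.2) = 156
  Q: 0 + 1(25.2) = 25.2
Total out = 227.2 + 156 + 25.2 = 408.4 mol/s.

408 mol/s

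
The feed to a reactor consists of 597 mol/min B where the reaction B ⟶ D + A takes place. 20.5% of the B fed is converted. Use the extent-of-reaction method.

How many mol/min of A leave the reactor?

122 mol/min

B reacted = 0.205 × 597 = 122.4 mol/min; ν_B = −1, so ξ = 122.4/1 = 122.4 mol/min.
Outlet amounts (n = n₀ + ν ξ):
  B: 597 − 1(122.4) = 474.6
  D: 0 + 1(122.4) = 122.4
  A: 0 + 1(122.4) = 122.4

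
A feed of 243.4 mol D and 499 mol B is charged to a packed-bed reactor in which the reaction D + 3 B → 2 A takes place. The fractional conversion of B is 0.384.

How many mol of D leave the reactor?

B reacted = 0.384 × 499 = 191.6 mol; ν_B = −3, so ξ = 191.6/3 = 63.87 mol.
Outlet amounts (n = n₀ + ν ξ):
  D: 243.4 − 1(63.87) = 179.5
  B: 499 − 3(63.87) = 307.4
  A: 0 + 2(63.87) = 127.7

180 mol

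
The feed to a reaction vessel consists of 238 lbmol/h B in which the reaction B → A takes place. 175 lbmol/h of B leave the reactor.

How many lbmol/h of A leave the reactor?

For B: n = n₀ − 1ξ → 175 = 238 − 1ξ, giving ξ = 63 lbmol/h.
Outlet amounts (n = n₀ + ν ξ):
  B: 238 − 1(63) = 175
  A: 0 + 1(63) = 63

63 lbmol/h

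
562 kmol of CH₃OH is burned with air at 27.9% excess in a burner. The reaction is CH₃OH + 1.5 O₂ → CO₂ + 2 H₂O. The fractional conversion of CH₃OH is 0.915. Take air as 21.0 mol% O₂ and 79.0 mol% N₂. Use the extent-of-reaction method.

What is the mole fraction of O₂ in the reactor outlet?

0.0515

Stoichiometric O₂ = 1.5 × 562 = 843 kmol; O₂ fed = 843 × 1.279 = 1078 kmol.
N₂ fed = 1078 × 79/21 = 4056 kmol.
Fuel reacted = 0.915 × 562 → ξ = 514.2 kmol.
Outlet (n = n₀ + ν ξ):
  CH₃OH: 562 − 1(514.2) = 47.77
  O₂: 1078 − 1.5(514.2) = 306.9
  N₂: 4056 (inert)
  CO₂: 0 + 1(514.2) = 514.2
  H₂O: 0 + 2(514.2) = 1028
Total out = 5953 kmol; y_O₂ = 306.9 / 5953 = 0.05154.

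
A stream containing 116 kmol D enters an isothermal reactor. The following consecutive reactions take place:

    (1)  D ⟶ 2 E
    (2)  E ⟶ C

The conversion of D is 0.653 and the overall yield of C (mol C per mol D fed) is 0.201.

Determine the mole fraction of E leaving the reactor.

0.668

Conversion of D: D consumed = 1ξ₁ = 0.653 × 116 → ξ₁ = 75.75 kmol.
Yield of C: 1ξ₂ / 116 = 0.201 → ξ₂ = 23.32 kmol.
Outlet amounts (n = n₀ + Σ ν·ξ):
  D: 116 − 1(75.75) = 40.25
  E: 0 + 2(75.75) − 1(23.32) = 128.2
  C: 0 + 1(23.32) = 23.32
Total out = 191.7 kmol; y_E = 128.2 / 191.7 = 0.6685.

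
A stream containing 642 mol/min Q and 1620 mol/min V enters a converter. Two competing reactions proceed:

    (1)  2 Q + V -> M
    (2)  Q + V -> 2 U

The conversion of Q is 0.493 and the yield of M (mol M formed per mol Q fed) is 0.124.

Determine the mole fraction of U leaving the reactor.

0.15

Yield of M: 1ξ₁ / 642 = 0.124 → ξ₁ = 79.61 mol/min.
Conversion of Q: 2ξ₁ + 1ξ₂ = 0.493 × 642 = 316.5 → ξ₂ = 157.3 mol/min.
Outlet amounts (n = n₀ + Σ ν·ξ):
  Q: 642 − 2(79.61) − 1(157.3) = 325.5
  V: 1620 − 1(79.61) − 1(157.3) = 1383
  M: 0 + 1(79.61) = 79.61
  U: 0 + 2(157.3) = 314.6
Total out = 2103 mol/min; y_U = 314.6 / 2103 = 0.1496.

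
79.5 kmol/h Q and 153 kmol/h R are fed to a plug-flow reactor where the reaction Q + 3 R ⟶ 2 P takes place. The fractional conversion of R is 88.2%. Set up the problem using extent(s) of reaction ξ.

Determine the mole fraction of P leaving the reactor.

R reacted = 0.882 × 153 = 134.9 kmol/h; ν_R = −3, so ξ = 134.9/3 = 44.98 kmol/h.
Outlet amounts (n = n₀ + ν ξ):
  Q: 79.5 − 1(44.98) = 34.52
  R: 153 − 3(44.98) = 18.05
  P: 0 + 2(44.98) = 89.96
Total out = 142.5 kmol/h; y_P = 89.96 / 142.5 = 0.6312.

0.631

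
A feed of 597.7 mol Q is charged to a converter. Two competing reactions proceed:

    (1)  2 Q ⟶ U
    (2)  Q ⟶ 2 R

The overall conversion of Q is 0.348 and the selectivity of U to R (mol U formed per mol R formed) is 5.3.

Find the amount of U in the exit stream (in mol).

99.3 mol

Conversion of Q: Q consumed = 0.348 × 597.7 = 208 mol = 2ξ₁ + 1ξ₂.
Selectivity: 1ξ₁ / (2ξ₂) = 5.3 → ξ₁ = 10.6 ξ₂.
Substitute: (2·10.6 + 1) ξ₂ = 208 → ξ₂ = 9.369 mol, ξ₁ = 99.32 mol.
Outlet amounts (n = n₀ + Σ ν·ξ):
  Q: 597.7 − 2(99.32) − 1(9.369) = 389.7
  U: 0 + 1(99.32) = 99.32
  R: 0 + 2(9.369) = 18.74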